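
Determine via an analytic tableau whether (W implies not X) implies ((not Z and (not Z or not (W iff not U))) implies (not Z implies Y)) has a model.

Initial set: {((W implies not X) implies ((not Z and (not Z or not (W iff not U))) implies (not Z implies Y)))}.
((W implies not X) implies ((not Z and (not Z or not (W iff not U))) implies (not Z implies Y))): β-rule — branch into not (W implies not X)  //  ((not Z and (not Z or not (W iff not U))) implies (not Z implies Y)).
  branch 1 (add not (W implies not X)):
    not (W implies not X): α-rule — add W, not not X.
    ○ open, literals {W=1, X=1}.
  branch 2 (add ((not Z and (not Z or not (W iff not U))) implies (not Z implies Y))):
    ((not Z and (not Z or not (W iff not U))) implies (not Z implies Y)): β-rule — branch into not (not Z and (not Z or not (W iff not U)))  //  (not Z implies Y).
      branch 2.1 (add not (not Z and (not Z or not (W iff not U)))):
        not (not Z and (not Z or not (W iff not U))): β-rule — branch into not not Z  //  not (not Z or not (W iff not U)).
          branch 2.1.1 (add not not Z):
            ○ open, literals {Z=1}.
          branch 2.1.2 (add not (not Z or not (W iff not U))):
            not (not Z or not (W iff not U)): α-rule — add not not Z, not not (W iff not U).
            not not (W iff not U): β-rule — branch into W, not U  //  not W, not not U.
              branch 2.1.2.1 (add W, not U):
                ○ open, literals {U=0, W=1, Z=1}.
              branch 2.1.2.2 (add not W, not not U):
                ○ open, literals {U=1, W=0, Z=1}.
      branch 2.2 (add (not Z implies Y)):
        (not Z implies Y): β-rule — branch into not not Z  //  Y.
          branch 2.2.1 (add not not Z):
            ○ open, literals {Z=1}.
          branch 2.2.2 (add Y):
            ○ open, literals {Y=1}.
0 branches closed, 6 open.
An open branch gives a satisfying assignment: W=1, X=1.

Satisfiable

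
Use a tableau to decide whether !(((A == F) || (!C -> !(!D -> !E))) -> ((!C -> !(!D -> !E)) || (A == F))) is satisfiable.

Initial set: {!(((A == F) || (!C -> !(!D -> !E))) -> ((!C -> !(!D -> !E)) || (A == F)))}.
!(((A == F) || (!C -> !(!D -> !E))) -> ((!C -> !(!D -> !E)) || (A == F))): α-rule — add ((A == F) || (!C -> !(!D -> !E))), !((!C -> !(!D -> !E)) || (A == F)).
!((!C -> !(!D -> !E)) || (A == F)): α-rule — add !(!C -> !(!D -> !E)), !(A == F).
!(!C -> !(!D -> !E)): α-rule — add !C, !!(!D -> !E).
((A == F) || (!C -> !(!D -> !E))): β-rule — branch into (A == F)  //  (!C -> !(!D -> !E)).
  branch 1 (add (A == F)):
    !(A == F): β-rule — branch into A, !F  //  !A, F.
      branch 1.1 (add A, !F):
        !!(!D -> !E): β-rule — branch into !!D  //  !E.
          branch 1.1.1 (add !!D):
            (A == F): β-rule — branch into A, F  //  !A, !F.
              branch 1.1.1.1 (add A, F):
                × closes — contains both F and !F.
              branch 1.1.1.2 (add !A, !F):
                × closes — contains both A and !A.
          branch 1.1.2 (add !E):
            (A == F): β-rule — branch into A, F  //  !A, !F.
              branch 1.1.2.1 (add A, F):
                × closes — contains both F and !F.
              branch 1.1.2.2 (add !A, !F):
                × closes — contains both A and !A.
      branch 1.2 (add !A, F):
        !!(!D -> !E): β-rule — branch into !!D  //  !E.
          branch 1.2.1 (add !!D):
            (A == F): β-rule — branch into A, F  //  !A, !F.
              branch 1.2.1.1 (add A, F):
                × closes — contains both A and !A.
              branch 1.2.1.2 (add !A, !F):
                × closes — contains both F and !F.
          branch 1.2.2 (add !E):
            (A == F): β-rule — branch into A, F  //  !A, !F.
              branch 1.2.2.1 (add A, F):
                × closes — contains both A and !A.
              branch 1.2.2.2 (add !A, !F):
                × closes — contains both F and !F.
  branch 2 (add (!C -> !(!D -> !E))):
    !(A == F): β-rule — branch into A, !F  //  !A, F.
      branch 2.1 (add A, !F):
        !!(!D -> !E): β-rule — branch into !!D  //  !E.
          branch 2.1.1 (add !!D):
            (!C -> !(!D -> !E)): β-rule — branch into !!C  //  !(!D -> !E).
              branch 2.1.1.1 (add !!C):
                × closes — contains both C and !C.
              branch 2.1.1.2 (add !(!D -> !E)):
                !(!D -> !E): α-rule — add !D, !!E.
                × closes — contains both D and !D.
          branch 2.1.2 (add !E):
            (!C -> !(!D -> !E)): β-rule — branch into !!C  //  !(!D -> !E).
              branch 2.1.2.1 (add !!C):
                × closes — contains both C and !C.
              branch 2.1.2.2 (add !(!D -> !E)):
                !(!D -> !E): α-rule — add !D, !!E.
                × closes — contains both E and !E.
      branch 2.2 (add !A, F):
        !!(!D -> !E): β-rule — branch into !!D  //  !E.
          branch 2.2.1 (add !!D):
            (!C -> !(!D -> !E)): β-rule — branch into !!C  //  !(!D -> !E).
              branch 2.2.1.1 (add !!C):
                × closes — contains both C and !C.
              branch 2.2.1.2 (add !(!D -> !E)):
                !(!D -> !E): α-rule — add !D, !!E.
                × closes — contains both D and !D.
          branch 2.2.2 (add !E):
            (!C -> !(!D -> !E)): β-rule — branch into !!C  //  !(!D -> !E).
              branch 2.2.2.1 (add !!C):
                × closes — contains both C and !C.
              branch 2.2.2.2 (add !(!D -> !E)):
                !(!D -> !E): α-rule — add !D, !!E.
                × closes — contains both E and !E.
All 16 branches close.
Every branch closed; the formula is unsatisfiable.

Unsatisfiable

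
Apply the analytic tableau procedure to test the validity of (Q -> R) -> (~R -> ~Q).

Valid

Assume the negation and expand:
Initial set: {~((Q -> R) -> (~R -> ~Q))}.
~((Q -> R) -> (~R -> ~Q)): α-rule — add (Q -> R), ~(~R -> ~Q).
~(~R -> ~Q): α-rule — add ~R, ~~Q.
(Q -> R): β-rule — branch into ~Q  //  R.
  branch 1 (add ~Q):
    × closes — contains both Q and ~Q.
  branch 2 (add R):
    × closes — contains both R and ~R.
All 2 branches close.
Every branch closed, so the negation is unsatisfiable and the formula is valid.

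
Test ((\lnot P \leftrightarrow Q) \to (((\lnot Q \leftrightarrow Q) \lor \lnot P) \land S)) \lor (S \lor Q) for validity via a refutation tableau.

Not valid

Assume the negation and expand:
Initial set: {\lnot (((\lnot P \leftrightarrow Q) \to (((\lnot Q \leftrightarrow Q) \lor \lnot P) \land S)) \lor (S \lor Q))}.
\lnot (((\lnot P \leftrightarrow Q) \to (((\lnot Q \leftrightarrow Q) \lor \lnot P) \land S)) \lor (S \lor Q)): α-rule — add \lnot ((\lnot P \leftrightarrow Q) \to (((\lnot Q \leftrightarrow Q) \lor \lnot P) \land S)), \lnot (S \lor Q).
\lnot ((\lnot P \leftrightarrow Q) \to (((\lnot Q \leftrightarrow Q) \lor \lnot P) \land S)): α-rule — add (\lnot P \leftrightarrow Q), \lnot (((\lnot Q \leftrightarrow Q) \lor \lnot P) \land S).
\lnot (S \lor Q): α-rule — add \lnot S, \lnot Q.
(\lnot P \leftrightarrow Q): β-rule — branch into \lnot P, Q  //  \lnot \lnot P, \lnot Q.
  branch 1 (add \lnot P, Q):
    × closes — contains both Q and \lnot Q.
  branch 2 (add \lnot \lnot P, \lnot Q):
    \lnot (((\lnot Q \leftrightarrow Q) \lor \lnot P) \land S): β-rule — branch into \lnot ((\lnot Q \leftrightarrow Q) \lor \lnot P)  //  \lnot S.
      branch 2.1 (add \lnot ((\lnot Q \leftrightarrow Q) \lor \lnot P)):
        \lnot ((\lnot Q \leftrightarrow Q) \lor \lnot P): α-rule — add \lnot (\lnot Q \leftrightarrow Q), \lnot \lnot P.
        \lnot (\lnot Q \leftrightarrow Q): β-rule — branch into \lnot Q, \lnot Q  //  \lnot \lnot Q, Q.
          branch 2.1.1 (add \lnot Q, \lnot Q):
            ○ open, literals {P=T, Q=F, S=F}.
          branch 2.1.2 (add \lnot \lnot Q, Q):
            × closes — contains both Q and \lnot Q.
      branch 2.2 (add \lnot S):
        ○ open, literals {P=T, Q=F, S=F}.
2 branches closed, 2 open.
An open branch gives a countermodel: P=T, Q=F, S=F (unmentioned atoms arbitrary); under it the original formula is false.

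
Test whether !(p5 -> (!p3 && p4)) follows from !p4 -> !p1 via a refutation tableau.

No

Initial set: {T (!p4 -> !p1); F !(p5 -> (!p3 && p4))}.
T (!p4 -> !p1): β-rule — branch into F !p4  //  T !p1.
  branch 1 (add F !p4):
    F !(p5 -> (!p3 && p4)): β-rule — branch into F p5  //  T (!p3 && p4).
      branch 1.1 (add F p5):
        ○ open, literals {p4=true, p5=false}.
      branch 1.2 (add T (!p3 && p4)):
        T (!p3 && p4): α-rule — add T !p3, T p4.
        ○ open, literals {p3=false, p4=true}.
  branch 2 (add T !p1):
    F !(p5 -> (!p3 && p4)): β-rule — branch into F p5  //  T (!p3 && p4).
      branch 2.1 (add F p5):
        ○ open, literals {p1=false, p5=false}.
      branch 2.2 (add T (!p3 && p4)):
        T (!p3 && p4): α-rule — add T !p3, T p4.
        ○ open, literals {p1=false, p3=false, p4=true}.
0 branches closed, 4 open.
An open branch gives a countermodel: p4=true, p5=false (unmentioned atoms arbitrary); the premises hold there but the conclusion fails.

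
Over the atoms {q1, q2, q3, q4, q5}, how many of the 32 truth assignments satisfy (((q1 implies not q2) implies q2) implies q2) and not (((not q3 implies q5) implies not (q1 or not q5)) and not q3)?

20

Initial set: {((((q1 implies not q2) implies q2) implies q2) and not (((not q3 implies q5) implies not (q1 or not q5)) and not q3))}.
((((q1 implies not q2) implies q2) implies q2) and not (((not q3 implies q5) implies not (q1 or not q5)) and not q3)): α-rule — add (((q1 implies not q2) implies q2) implies q2), not (((not q3 implies q5) implies not (q1 or not q5)) and not q3).
(((q1 implies not q2) implies q2) implies q2): β-rule — branch into not ((q1 implies not q2) implies q2)  //  q2.
  branch 1 (add not ((q1 implies not q2) implies q2)):
    not ((q1 implies not q2) implies q2): α-rule — add (q1 implies not q2), not q2.
    not (((not q3 implies q5) implies not (q1 or not q5)) and not q3): β-rule — branch into not ((not q3 implies q5) implies not (q1 or not q5))  //  not not q3.
      branch 1.1 (add not ((not q3 implies q5) implies not (q1 or not q5))):
        not ((not q3 implies q5) implies not (q1 or not q5)): α-rule — add (not q3 implies q5), not not (q1 or not q5).
        (q1 implies not q2): β-rule — branch into not q1  //  not q2.
          branch 1.1.1 (add not q1):
            (not q3 implies q5): β-rule — branch into not not q3  //  q5.
              branch 1.1.1.1 (add not not q3):
                not not (q1 or not q5): β-rule — branch into q1  //  not q5.
                  branch 1.1.1.1.1 (add q1):
                    × closes — contains both q1 and not q1.
                  branch 1.1.1.1.2 (add not q5):
                    ○ open, literals {q1=0, q2=0, q3=1, q5=0}.
              branch 1.1.1.2 (add q5):
                not not (q1 or not q5): β-rule — branch into q1  //  not q5.
                  branch 1.1.1.2.1 (add q1):
                    × closes — contains both q1 and not q1.
                  branch 1.1.1.2.2 (add not q5):
                    × closes — contains both q5 and not q5.
          branch 1.1.2 (add not q2):
            (not q3 implies q5): β-rule — branch into not not q3  //  q5.
              branch 1.1.2.1 (add not not q3):
                not not (q1 or not q5): β-rule — branch into q1  //  not q5.
                  branch 1.1.2.1.1 (add q1):
                    ○ open, literals {q1=1, q2=0, q3=1}.
                  branch 1.1.2.1.2 (add not q5):
                    ○ open, literals {q2=0, q3=1, q5=0}.
              branch 1.1.2.2 (add q5):
                not not (q1 or not q5): β-rule — branch into q1  //  not q5.
                  branch 1.1.2.2.1 (add q1):
                    ○ open, literals {q1=1, q2=0, q5=1}.
                  branch 1.1.2.2.2 (add not q5):
                    × closes — contains both q5 and not q5.
      branch 1.2 (add not not q3):
        (q1 implies not q2): β-rule — branch into not q1  //  not q2.
          branch 1.2.1 (add not q1):
            ○ open, literals {q1=0, q2=0, q3=1}.
          branch 1.2.2 (add not q2):
            ○ open, literals {q2=0, q3=1}.
  branch 2 (add q2):
    not (((not q3 implies q5) implies not (q1 or not q5)) and not q3): β-rule — branch into not ((not q3 implies q5) implies not (q1 or not q5))  //  not not q3.
      branch 2.1 (add not ((not q3 implies q5) implies not (q1 or not q5))):
        not ((not q3 implies q5) implies not (q1 or not q5)): α-rule — add (not q3 implies q5), not not (q1 or not q5).
        (not q3 implies q5): β-rule — branch into not not q3  //  q5.
          branch 2.1.1 (add not not q3):
            not not (q1 or not q5): β-rule — branch into q1  //  not q5.
              branch 2.1.1.1 (add q1):
                ○ open, literals {q1=1, q2=1, q3=1}.
              branch 2.1.1.2 (add not q5):
                ○ open, literals {q2=1, q3=1, q5=0}.
          branch 2.1.2 (add q5):
            not not (q1 or not q5): β-rule — branch into q1  //  not q5.
              branch 2.1.2.1 (add q1):
                ○ open, literals {q1=1, q2=1, q5=1}.
              branch 2.1.2.2 (add not q5):
                × closes — contains both q5 and not q5.
      branch 2.2 (add not not q3):
        ○ open, literals {q2=1, q3=1}.
5 branches closed, 10 open.
Each open branch fixes some atoms; the unmentioned ones are free. Counting distinct full assignments: branch {q1=0, q2=0, q3=1, q5=0} (q4) contributes 2 new; branch {q1=1, q2=0, q3=1} (q4, q5) contributes 4 new; branch {q2=0, q3=1, q5=0} (q1, q4) contributes 0 new; branch {q1=1, q2=0, q5=1} (q3, q4) contributes 2 new; branch {q1=0, q2=0, q3=1} (q4, q5) contributes 2 new; branch {q2=0, q3=1} (q1, q4, q5) contributes 0 new; branch {q1=1, q2=1, q3=1} (q4, q5) contributes 4 new; branch {q2=1, q3=1, q5=0} (q1, q4) contributes 2 new; branch {q1=1, q2=1, q5=1} (q3, q4) contributes 2 new; branch {q2=1, q3=1} (q1, q4, q5) contributes 2 new. Total: 20.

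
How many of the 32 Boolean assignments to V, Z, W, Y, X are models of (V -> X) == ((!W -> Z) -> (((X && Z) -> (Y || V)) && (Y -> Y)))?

22

Initial set: {T ((V -> X) == ((!W -> Z) -> (((X && Z) -> (Y || V)) && (Y -> Y))))}.
T ((V -> X) == ((!W -> Z) -> (((X && Z) -> (Y || V)) && (Y -> Y)))): β-rule — branch into T (V -> X), T ((!W -> Z) -> (((X && Z) -> (Y || V)) && (Y -> Y)))  //  F (V -> X), F ((!W -> Z) -> (((X && Z) -> (Y || V)) && (Y -> Y))).
  branch 1 (add T (V -> X), T ((!W -> Z) -> (((X && Z) -> (Y || V)) && (Y -> Y)))):
    T (V -> X): β-rule — branch into F V  //  T X.
      branch 1.1 (add F V):
        T ((!W -> Z) -> (((X && Z) -> (Y || V)) && (Y -> Y))): β-rule — branch into F (!W -> Z)  //  T (((X && Z) -> (Y || V)) && (Y -> Y)).
          branch 1.1.1 (add F (!W -> Z)):
            F (!W -> Z): α-rule — add T !W, F Z.
            ○ open, literals {V=F, W=F, Z=F}.
          branch 1.1.2 (add T (((X && Z) -> (Y || V)) && (Y -> Y))):
            T (((X && Z) -> (Y || V)) && (Y -> Y)): α-rule — add T ((X && Z) -> (Y || V)), T (Y -> Y).
            T ((X && Z) -> (Y || V)): β-rule — branch into F (X && Z)  //  T (Y || V).
              branch 1.1.2.1 (add F (X && Z)):
                T (Y -> Y): β-rule — branch into F Y  //  T Y.
                  branch 1.1.2.1.1 (add F Y):
                    F (X && Z): β-rule — branch into F X  //  F Z.
                      branch 1.1.2.1.1.1 (add F X):
                        ○ open, literals {V=F, X=F, Y=F}.
                      branch 1.1.2.1.1.2 (add F Z):
                        ○ open, literals {V=F, Y=F, Z=F}.
                  branch 1.1.2.1.2 (add T Y):
                    F (X && Z): β-rule — branch into F X  //  F Z.
                      branch 1.1.2.1.2.1 (add F X):
                        ○ open, literals {V=F, X=F, Y=T}.
                      branch 1.1.2.1.2.2 (add F Z):
                        ○ open, literals {V=F, Y=T, Z=F}.
              branch 1.1.2.2 (add T (Y || V)):
                T (Y -> Y): β-rule — branch into F Y  //  T Y.
                  branch 1.1.2.2.1 (add F Y):
                    T (Y || V): β-rule — branch into T Y  //  T V.
                      branch 1.1.2.2.1.1 (add T Y):
                        × closes — contains both Y and !Y.
                      branch 1.1.2.2.1.2 (add T V):
                        × closes — contains both V and !V.
                  branch 1.1.2.2.2 (add T Y):
                    T (Y || V): β-rule — branch into T Y  //  T V.
                      branch 1.1.2.2.2.1 (add T Y):
                        ○ open, literals {V=F, Y=T}.
                      branch 1.1.2.2.2.2 (add T V):
                        × closes — contains both V and !V.
      branch 1.2 (add T X):
        T ((!W -> Z) -> (((X && Z) -> (Y || V)) && (Y -> Y))): β-rule — branch into F (!W -> Z)  //  T (((X && Z) -> (Y || V)) && (Y -> Y)).
          branch 1.2.1 (add F (!W -> Z)):
            F (!W -> Z): α-rule — add T !W, F Z.
            ○ open, literals {W=F, X=T, Z=F}.
          branch 1.2.2 (add T (((X && Z) -> (Y || V)) && (Y -> Y))):
            T (((X && Z) -> (Y || V)) && (Y -> Y)): α-rule — add T ((X && Z) -> (Y || V)), T (Y -> Y).
            T ((X && Z) -> (Y || V)): β-rule — branch into F (X && Z)  //  T (Y || V).
              branch 1.2.2.1 (add F (X && Z)):
                T (Y -> Y): β-rule — branch into F Y  //  T Y.
                  branch 1.2.2.1.1 (add F Y):
                    F (X && Z): β-rule — branch into F X  //  F Z.
                      branch 1.2.2.1.1.1 (add F X):
                        × closes — contains both X and !X.
                      branch 1.2.2.1.1.2 (add F Z):
                        ○ open, literals {X=T, Y=F, Z=F}.
                  branch 1.2.2.1.2 (add T Y):
                    F (X && Z): β-rule — branch into F X  //  F Z.
                      branch 1.2.2.1.2.1 (add F X):
                        × closes — contains both X and !X.
                      branch 1.2.2.1.2.2 (add F Z):
                        ○ open, literals {X=T, Y=T, Z=F}.
              branch 1.2.2.2 (add T (Y || V)):
                T (Y -> Y): β-rule — branch into F Y  //  T Y.
                  branch 1.2.2.2.1 (add F Y):
                    T (Y || V): β-rule — branch into T Y  //  T V.
                      branch 1.2.2.2.1.1 (add T Y):
                        × closes — contains both Y and !Y.
                      branch 1.2.2.2.1.2 (add T V):
                        ○ open, literals {V=T, X=T, Y=F}.
                  branch 1.2.2.2.2 (add T Y):
                    T (Y || V): β-rule — branch into T Y  //  T V.
                      branch 1.2.2.2.2.1 (add T Y):
                        ○ open, literals {X=T, Y=T}.
                      branch 1.2.2.2.2.2 (add T V):
                        ○ open, literals {V=T, X=T, Y=T}.
  branch 2 (add F (V -> X), F ((!W -> Z) -> (((X && Z) -> (Y || V)) && (Y -> Y)))):
    F (V -> X): α-rule — add T V, F X.
    F ((!W -> Z) -> (((X && Z) -> (Y || V)) && (Y -> Y))): α-rule — add T (!W -> Z), F (((X && Z) -> (Y || V)) && (Y -> Y)).
    T (!W -> Z): β-rule — branch into F !W  //  T Z.
      branch 2.1 (add F !W):
        F (((X && Z) -> (Y || V)) && (Y -> Y)): β-rule — branch into F ((X && Z) -> (Y || V))  //  F (Y -> Y).
          branch 2.1.1 (add F ((X && Z) -> (Y || V))):
            F ((X && Z) -> (Y || V)): α-rule — add T (X && Z), F (Y || V).
            T (X && Z): α-rule — add T X, T Z.
            × closes — contains both X and !X.
          branch 2.1.2 (add F (Y -> Y)):
            F (Y -> Y): α-rule — add T Y, F Y.
            × closes — contains both Y and !Y.
      branch 2.2 (add T Z):
        F (((X && Z) -> (Y || V)) && (Y -> Y)): β-rule — branch into F ((X && Z) -> (Y || V))  //  F (Y -> Y).
          branch 2.2.1 (add F ((X && Z) -> (Y || V))):
            F ((X && Z) -> (Y || V)): α-rule — add T (X && Z), F (Y || V).
            T (X && Z): α-rule — add T X, T Z.
            × closes — contains both X and !X.
          branch 2.2.2 (add F (Y -> Y)):
            F (Y -> Y): α-rule — add T Y, F Y.
            × closes — contains both Y and !Y.
10 branches closed, 12 open.
Each open branch fixes some atoms; the unmentioned ones are free. Counting distinct full assignments: branch {V=F, W=F, Z=F} (Y, X) contributes 4 new; branch {V=F, X=F, Y=F} (Z, W) contributes 3 new; branch {V=F, Y=F, Z=F} (W, X) contributes 1 new; branch {V=F, X=F, Y=T} (Z, W) contributes 3 new; branch {V=F, Y=T, Z=F} (W, X) contributes 1 new; branch {V=F, Y=T} (Z, W, X) contributes 2 new; branch {W=F, X=T, Z=F} (V, Y) contributes 2 new; branch {X=T, Y=F, Z=F} (V, W) contributes 1 new; branch {X=T, Y=T, Z=F} (V, W) contributes 1 new; branch {V=T, X=T, Y=F} (Z, W) contributes 2 new; branch {X=T, Y=T} (V, Z, W) contributes 2 new; branch {V=T, X=T, Y=T} (Z, W) contributes 0 new. Total: 22.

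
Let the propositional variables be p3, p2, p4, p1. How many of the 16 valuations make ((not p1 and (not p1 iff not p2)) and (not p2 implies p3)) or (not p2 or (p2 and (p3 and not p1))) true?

Initial set: {(((not p1 and (not p1 iff not p2)) and (not p2 implies p3)) or (not p2 or (p2 and (p3 and not p1))))}.
(((not p1 and (not p1 iff not p2)) and (not p2 implies p3)) or (not p2 or (p2 and (p3 and not p1)))): β-rule — branch into ((not p1 and (not p1 iff not p2)) and (not p2 implies p3))  //  (not p2 or (p2 and (p3 and not p1))).
  branch 1 (add ((not p1 and (not p1 iff not p2)) and (not p2 implies p3))):
    ((not p1 and (not p1 iff not p2)) and (not p2 implies p3)): α-rule — add (not p1 and (not p1 iff not p2)), (not p2 implies p3).
    (not p1 and (not p1 iff not p2)): α-rule — add not p1, (not p1 iff not p2).
    (not p2 implies p3): β-rule — branch into not not p2  //  p3.
      branch 1.1 (add not not p2):
        (not p1 iff not p2): β-rule — branch into not p1, not p2  //  not not p1, not not p2.
          branch 1.1.1 (add not p1, not p2):
            × closes — contains both p2 and not p2.
          branch 1.1.2 (add not not p1, not not p2):
            × closes — contains both p1 and not p1.
      branch 1.2 (add p3):
        (not p1 iff not p2): β-rule — branch into not p1, not p2  //  not not p1, not not p2.
          branch 1.2.1 (add not p1, not p2):
            ○ open, literals {p1=false, p2=false, p3=true}.
          branch 1.2.2 (add not not p1, not not p2):
            × closes — contains both p1 and not p1.
  branch 2 (add (not p2 or (p2 and (p3 and not p1)))):
    (not p2 or (p2 and (p3 and not p1))): β-rule — branch into not p2  //  (p2 and (p3 and not p1)).
      branch 2.1 (add not p2):
        ○ open, literals {p2=false}.
      branch 2.2 (add (p2 and (p3 and not p1))):
        (p2 and (p3 and not p1)): α-rule — add p2, (p3 and not p1).
        (p3 and not p1): α-rule — add p3, not p1.
        ○ open, literals {p1=false, p2=true, p3=true}.
3 branches closed, 3 open.
Each open branch fixes some atoms; the unmentioned ones are free. Counting distinct full assignments: branch {p1=false, p2=false, p3=true} (p4) contributes 2 new; branch {p2=false} (p3, p4, p1) contributes 6 new; branch {p1=false, p2=true, p3=true} (p4) contributes 2 new. Total: 10.

10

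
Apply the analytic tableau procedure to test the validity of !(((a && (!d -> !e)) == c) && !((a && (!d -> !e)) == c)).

Assume the negation and expand:
Initial set: {!!(((a && (!d -> !e)) == c) && !((a && (!d -> !e)) == c))}.
!!(((a && (!d -> !e)) == c) && !((a && (!d -> !e)) == c)): α-rule — add ((a && (!d -> !e)) == c), !((a && (!d -> !e)) == c).
((a && (!d -> !e)) == c): β-rule — branch into (a && (!d -> !e)), c  //  !(a && (!d -> !e)), !c.
  branch 1 (add (a && (!d -> !e)), c):
    (a && (!d -> !e)): α-rule — add a, (!d -> !e).
    !((a && (!d -> !e)) == c): β-rule — branch into (a && (!d -> !e)), !c  //  !(a && (!d -> !e)), c.
      branch 1.1 (add (a && (!d -> !e)), !c):
        × closes — contains both c and !c.
      branch 1.2 (add !(a && (!d -> !e)), c):
        (!d -> !e): β-rule — branch into !!d  //  !e.
          branch 1.2.1 (add !!d):
            !(a && (!d -> !e)): β-rule — branch into !a  //  !(!d -> !e).
              branch 1.2.1.1 (add !a):
                × closes — contains both a and !a.
              branch 1.2.1.2 (add !(!d -> !e)):
                !(!d -> !e): α-rule — add !d, !!e.
                × closes — contains both d and !d.
          branch 1.2.2 (add !e):
            !(a && (!d -> !e)): β-rule — branch into !a  //  !(!d -> !e).
              branch 1.2.2.1 (add !a):
                × closes — contains both a and !a.
              branch 1.2.2.2 (add !(!d -> !e)):
                !(!d -> !e): α-rule — add !d, !!e.
                × closes — contains both e and !e.
  branch 2 (add !(a && (!d -> !e)), !c):
    !((a && (!d -> !e)) == c): β-rule — branch into (a && (!d -> !e)), !c  //  !(a && (!d -> !e)), c.
      branch 2.1 (add (a && (!d -> !e)), !c):
        (a && (!d -> !e)): α-rule — add a, (!d -> !e).
        !(a && (!d -> !e)): β-rule — branch into !a  //  !(!d -> !e).
          branch 2.1.1 (add !a):
            × closes — contains both a and !a.
          branch 2.1.2 (add !(!d -> !e)):
            !(!d -> !e): α-rule — add !d, !!e.
            (!d -> !e): β-rule — branch into !!d  //  !e.
              branch 2.1.2.1 (add !!d):
                × closes — contains both d and !d.
              branch 2.1.2.2 (add !e):
                × closes — contains both e and !e.
      branch 2.2 (add !(a && (!d -> !e)), c):
        × closes — contains both c and !c.
All 9 branches close.
Every branch closed, so the negation is unsatisfiable and the formula is valid.

Valid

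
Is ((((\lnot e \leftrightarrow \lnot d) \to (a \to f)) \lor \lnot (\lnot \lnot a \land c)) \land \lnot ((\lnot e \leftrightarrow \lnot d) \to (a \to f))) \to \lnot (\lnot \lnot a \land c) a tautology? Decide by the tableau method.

Valid

Assume the negation and expand:
Initial set: {F (((((\lnot e \leftrightarrow \lnot d) \to (a \to f)) \lor \lnot (\lnot \lnot a \land c)) \land \lnot ((\lnot e \leftrightarrow \lnot d) \to (a \to f))) \to \lnot (\lnot \lnot a \land c))}.
F (((((\lnot e \leftrightarrow \lnot d) \to (a \to f)) \lor \lnot (\lnot \lnot a \land c)) \land \lnot ((\lnot e \leftrightarrow \lnot d) \to (a \to f))) \to \lnot (\lnot \lnot a \land c)): α-rule — add T ((((\lnot e \leftrightarrow \lnot d) \to (a \to f)) \lor \lnot (\lnot \lnot a \land c)) \land \lnot ((\lnot e \leftrightarrow \lnot d) \to (a \to f))), F \lnot (\lnot \lnot a \land c).
T ((((\lnot e \leftrightarrow \lnot d) \to (a \to f)) \lor \lnot (\lnot \lnot a \land c)) \land \lnot ((\lnot e \leftrightarrow \lnot d) \to (a \to f))): α-rule — add T (((\lnot e \leftrightarrow \lnot d) \to (a \to f)) \lor \lnot (\lnot \lnot a \land c)), T \lnot ((\lnot e \leftrightarrow \lnot d) \to (a \to f)).
F \lnot (\lnot \lnot a \land c): α-rule — add T \lnot \lnot a, T c.
T \lnot ((\lnot e \leftrightarrow \lnot d) \to (a \to f)): α-rule — add T (\lnot e \leftrightarrow \lnot d), F (a \to f).
T \lnot \lnot a: drop double negation, giving T a.
F (a \to f): α-rule — add T a, F f.
T (((\lnot e \leftrightarrow \lnot d) \to (a \to f)) \lor \lnot (\lnot \lnot a \land c)): β-rule — branch into T ((\lnot e \leftrightarrow \lnot d) \to (a \to f))  //  T \lnot (\lnot \lnot a \land c).
  branch 1 (add T ((\lnot e \leftrightarrow \lnot d) \to (a \to f))):
    T (\lnot e \leftrightarrow \lnot d): β-rule — branch into T \lnot e, T \lnot d  //  F \lnot e, F \lnot d.
      branch 1.1 (add T \lnot e, T \lnot d):
        T ((\lnot e \leftrightarrow \lnot d) \to (a \to f)): β-rule — branch into F (\lnot e \leftrightarrow \lnot d)  //  T (a \to f).
          branch 1.1.1 (add F (\lnot e \leftrightarrow \lnot d)):
            F (\lnot e \leftrightarrow \lnot d): β-rule — branch into T \lnot e, F \lnot d  //  F \lnot e, T \lnot d.
              branch 1.1.1.1 (add T \lnot e, F \lnot d):
                × closes — contains both d and \lnot d.
              branch 1.1.1.2 (add F \lnot e, T \lnot d):
                × closes — contains both e and \lnot e.
          branch 1.1.2 (add T (a \to f)):
            T (a \to f): β-rule — branch into F a  //  T f.
              branch 1.1.2.1 (add F a):
                × closes — contains both a and \lnot a.
              branch 1.1.2.2 (add T f):
                × closes — contains both f and \lnot f.
      branch 1.2 (add F \lnot e, F \lnot d):
        T ((\lnot e \leftrightarrow \lnot d) \to (a \to f)): β-rule — branch into F (\lnot e \leftrightarrow \lnot d)  //  T (a \to f).
          branch 1.2.1 (add F (\lnot e \leftrightarrow \lnot d)):
            F (\lnot e \leftrightarrow \lnot d): β-rule — branch into T \lnot e, F \lnot d  //  F \lnot e, T \lnot d.
              branch 1.2.1.1 (add T \lnot e, F \lnot d):
                × closes — contains both e and \lnot e.
              branch 1.2.1.2 (add F \lnot e, T \lnot d):
                × closes — contains both d and \lnot d.
          branch 1.2.2 (add T (a \to f)):
            T (a \to f): β-rule — branch into F a  //  T f.
              branch 1.2.2.1 (add F a):
                × closes — contains both a and \lnot a.
              branch 1.2.2.2 (add T f):
                × closes — contains both f and \lnot f.
  branch 2 (add T \lnot (\lnot \lnot a \land c)):
    T (\lnot e \leftrightarrow \lnot d): β-rule — branch into T \lnot e, T \lnot d  //  F \lnot e, F \lnot d.
      branch 2.1 (add T \lnot e, T \lnot d):
        T \lnot (\lnot \lnot a \land c): β-rule — branch into F \lnot \lnot a  //  F c.
          branch 2.1.1 (add F \lnot \lnot a):
            F \lnot \lnot a: drop double negation, giving F a.
            × closes — contains both a and \lnot a.
          branch 2.1.2 (add F c):
            × closes — contains both c and \lnot c.
      branch 2.2 (add F \lnot e, F \lnot d):
        T \lnot (\lnot \lnot a \land c): β-rule — branch into F \lnot \lnot a  //  F c.
          branch 2.2.1 (add F \lnot \lnot a):
            F \lnot \lnot a: drop double negation, giving F a.
            × closes — contains both a and \lnot a.
          branch 2.2.2 (add F c):
            × closes — contains both c and \lnot c.
All 12 branches close.
Every branch closed, so the negation is unsatisfiable and the formula is valid.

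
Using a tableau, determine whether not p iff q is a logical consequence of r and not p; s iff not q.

Initial set: {T (r and not p); T (s iff not q); F (not p iff q)}.
T (r and not p): α-rule — add T r, T not p.
T (s iff not q): β-rule — branch into T s, T not q  //  F s, F not q.
  branch 1 (add T s, T not q):
    F (not p iff q): β-rule — branch into T not p, F q  //  F not p, T q.
      branch 1.1 (add T not p, F q):
        ○ open, literals {p=F, q=F, r=T, s=T}.
      branch 1.2 (add F not p, T q):
        × closes — contains both p and not p.
  branch 2 (add F s, F not q):
    F (not p iff q): β-rule — branch into T not p, F q  //  F not p, T q.
      branch 2.1 (add T not p, F q):
        × closes — contains both q and not q.
      branch 2.2 (add F not p, T q):
        × closes — contains both p and not p.
3 branches closed, 1 open.
An open branch gives a countermodel: p=F, q=F, r=T, s=T (unmentioned atoms arbitrary); the premises hold there but the conclusion fails.

No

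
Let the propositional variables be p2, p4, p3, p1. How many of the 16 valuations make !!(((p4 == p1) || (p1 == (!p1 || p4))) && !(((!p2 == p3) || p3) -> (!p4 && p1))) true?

Initial set: {!!(((p4 == p1) || (p1 == (!p1 || p4))) && !(((!p2 == p3) || p3) -> (!p4 && p1)))}.
!!(((p4 == p1) || (p1 == (!p1 || p4))) && !(((!p2 == p3) || p3) -> (!p4 && p1))): drop double negation, giving (((p4 == p1) || (p1 == (!p1 || p4))) && !(((!p2 == p3) || p3) -> (!p4 && p1))).
(((p4 == p1) || (p1 == (!p1 || p4))) && !(((!p2 == p3) || p3) -> (!p4 && p1))): α-rule — add ((p4 == p1) || (p1 == (!p1 || p4))), !(((!p2 == p3) || p3) -> (!p4 && p1)).
!(((!p2 == p3) || p3) -> (!p4 && p1)): α-rule — add ((!p2 == p3) || p3), !(!p4 && p1).
((p4 == p1) || (p1 == (!p1 || p4))): β-rule — branch into (p4 == p1)  //  (p1 == (!p1 || p4)).
  branch 1 (add (p4 == p1)):
    ((!p2 == p3) || p3): β-rule — branch into (!p2 == p3)  //  p3.
      branch 1.1 (add (!p2 == p3)):
        !(!p4 && p1): β-rule — branch into !!p4  //  !p1.
          branch 1.1.1 (add !!p4):
            (p4 == p1): β-rule — branch into p4, p1  //  !p4, !p1.
              branch 1.1.1.1 (add p4, p1):
                (!p2 == p3): β-rule — branch into !p2, p3  //  !!p2, !p3.
                  branch 1.1.1.1.1 (add !p2, p3):
                    ○ open, literals {p1=1, p2=0, p3=1, p4=1}.
                  branch 1.1.1.1.2 (add !!p2, !p3):
                    ○ open, literals {p1=1, p2=1, p3=0, p4=1}.
              branch 1.1.1.2 (add !p4, !p1):
                × closes — contains both p4 and !p4.
          branch 1.1.2 (add !p1):
            (p4 == p1): β-rule — branch into p4, p1  //  !p4, !p1.
              branch 1.1.2.1 (add p4, p1):
                × closes — contains both p1 and !p1.
              branch 1.1.2.2 (add !p4, !p1):
                (!p2 == p3): β-rule — branch into !p2, p3  //  !!p2, !p3.
                  branch 1.1.2.2.1 (add !p2, p3):
                    ○ open, literals {p1=0, p2=0, p3=1, p4=0}.
                  branch 1.1.2.2.2 (add !!p2, !p3):
                    ○ open, literals {p1=0, p2=1, p3=0, p4=0}.
      branch 1.2 (add p3):
        !(!p4 && p1): β-rule — branch into !!p4  //  !p1.
          branch 1.2.1 (add !!p4):
            (p4 == p1): β-rule — branch into p4, p1  //  !p4, !p1.
              branch 1.2.1.1 (add p4, p1):
                ○ open, literals {p1=1, p3=1, p4=1}.
              branch 1.2.1.2 (add !p4, !p1):
                × closes — contains both p4 and !p4.
          branch 1.2.2 (add !p1):
            (p4 == p1): β-rule — branch into p4, p1  //  !p4, !p1.
              branch 1.2.2.1 (add p4, p1):
                × closes — contains both p1 and !p1.
              branch 1.2.2.2 (add !p4, !p1):
                ○ open, literals {p1=0, p3=1, p4=0}.
  branch 2 (add (p1 == (!p1 || p4))):
    ((!p2 == p3) || p3): β-rule — branch into (!p2 == p3)  //  p3.
      branch 2.1 (add (!p2 == p3)):
        !(!p4 && p1): β-rule — branch into !!p4  //  !p1.
          branch 2.1.1 (add !!p4):
            (p1 == (!p1 || p4)): β-rule — branch into p1, (!p1 || p4)  //  !p1, !(!p1 || p4).
              branch 2.1.1.1 (add p1, (!p1 || p4)):
                (!p2 == p3): β-rule — branch into !p2, p3  //  !!p2, !p3.
                  branch 2.1.1.1.1 (add !p2, p3):
                    (!p1 || p4): β-rule — branch into !p1  //  p4.
                      branch 2.1.1.1.1.1 (add !p1):
                        × closes — contains both p1 and !p1.
                      branch 2.1.1.1.1.2 (add p4):
                        ○ open, literals {p1=1, p2=0, p3=1, p4=1}.
                  branch 2.1.1.1.2 (add !!p2, !p3):
                    (!p1 || p4): β-rule — branch into !p1  //  p4.
                      branch 2.1.1.1.2.1 (add !p1):
                        × closes — contains both p1 and !p1.
                      branch 2.1.1.1.2.2 (add p4):
                        ○ open, literals {p1=1, p2=1, p3=0, p4=1}.
              branch 2.1.1.2 (add !p1, !(!p1 || p4)):
                !(!p1 || p4): α-rule — add !!p1, !p4.
                × closes — contains both p1 and !p1.
          branch 2.1.2 (add !p1):
            (p1 == (!p1 || p4)): β-rule — branch into p1, (!p1 || p4)  //  !p1, !(!p1 || p4).
              branch 2.1.2.1 (add p1, (!p1 || p4)):
                × closes — contains both p1 and !p1.
              branch 2.1.2.2 (add !p1, !(!p1 || p4)):
                !(!p1 || p4): α-rule — add !!p1, !p4.
                × closes — contains both p1 and !p1.
      branch 2.2 (add p3):
        !(!p4 && p1): β-rule — branch into !!p4  //  !p1.
          branch 2.2.1 (add !!p4):
            (p1 == (!p1 || p4)): β-rule — branch into p1, (!p1 || p4)  //  !p1, !(!p1 || p4).
              branch 2.2.1.1 (add p1, (!p1 || p4)):
                (!p1 || p4): β-rule — branch into !p1  //  p4.
                  branch 2.2.1.1.1 (add !p1):
                    × closes — contains both p1 and !p1.
                  branch 2.2.1.1.2 (add p4):
                    ○ open, literals {p1=1, p3=1, p4=1}.
              branch 2.2.1.2 (add !p1, !(!p1 || p4)):
                !(!p1 || p4): α-rule — add !!p1, !p4.
                × closes — contains both p1 and !p1.
          branch 2.2.2 (add !p1):
            (p1 == (!p1 || p4)): β-rule — branch into p1, (!p1 || p4)  //  !p1, !(!p1 || p4).
              branch 2.2.2.1 (add p1, (!p1 || p4)):
                × closes — contains both p1 and !p1.
              branch 2.2.2.2 (add !p1, !(!p1 || p4)):
                !(!p1 || p4): α-rule — add !!p1, !p4.
                × closes — contains both p1 and !p1.
13 branches closed, 9 open.
Each open branch fixes some atoms; the unmentioned ones are free. Counting distinct full assignments: branch {p1=1, p2=0, p3=1, p4=1} (none free) contributes 1 new; branch {p1=1, p2=1, p3=0, p4=1} (none free) contributes 1 new; branch {p1=0, p2=0, p3=1, p4=0} (none free) contributes 1 new; branch {p1=0, p2=1, p3=0, p4=0} (none free) contributes 1 new; branch {p1=1, p3=1, p4=1} (p2) contributes 1 new; branch {p1=0, p3=1, p4=0} (p2) contributes 1 new; branch {p1=1, p2=0, p3=1, p4=1} (none free) contributes 0 new; branch {p1=1, p2=1, p3=0, p4=1} (none free) contributes 0 new; branch {p1=1, p3=1, p4=1} (p2) contributes 0 new. Total: 6.

6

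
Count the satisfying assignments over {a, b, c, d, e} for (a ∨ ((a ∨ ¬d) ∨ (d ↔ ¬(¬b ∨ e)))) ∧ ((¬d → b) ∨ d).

18

Initial set: {((a ∨ ((a ∨ ¬d) ∨ (d ↔ ¬(¬b ∨ e)))) ∧ ((¬d → b) ∨ d))}.
((a ∨ ((a ∨ ¬d) ∨ (d ↔ ¬(¬b ∨ e)))) ∧ ((¬d → b) ∨ d)): α-rule — add (a ∨ ((a ∨ ¬d) ∨ (d ↔ ¬(¬b ∨ e)))), ((¬d → b) ∨ d).
(a ∨ ((a ∨ ¬d) ∨ (d ↔ ¬(¬b ∨ e)))): β-rule — branch into a  //  ((a ∨ ¬d) ∨ (d ↔ ¬(¬b ∨ e))).
  branch 1 (add a):
    ((¬d → b) ∨ d): β-rule — branch into (¬d → b)  //  d.
      branch 1.1 (add (¬d → b)):
        (¬d → b): β-rule — branch into ¬¬d  //  b.
          branch 1.1.1 (add ¬¬d):
            ○ open, literals {a=true, d=true}.
          branch 1.1.2 (add b):
            ○ open, literals {a=true, b=true}.
      branch 1.2 (add d):
        ○ open, literals {a=true, d=true}.
  branch 2 (add ((a ∨ ¬d) ∨ (d ↔ ¬(¬b ∨ e)))):
    ((¬d → b) ∨ d): β-rule — branch into (¬d → b)  //  d.
      branch 2.1 (add (¬d → b)):
        ((a ∨ ¬d) ∨ (d ↔ ¬(¬b ∨ e))): β-rule — branch into (a ∨ ¬d)  //  (d ↔ ¬(¬b ∨ e)).
          branch 2.1.1 (add (a ∨ ¬d)):
            (¬d → b): β-rule — branch into ¬¬d  //  b.
              branch 2.1.1.1 (add ¬¬d):
                (a ∨ ¬d): β-rule — branch into a  //  ¬d.
                  branch 2.1.1.1.1 (add a):
                    ○ open, literals {a=true, d=true}.
                  branch 2.1.1.1.2 (add ¬d):
                    × closes — contains both d and ¬d.
              branch 2.1.1.2 (add b):
                (a ∨ ¬d): β-rule — branch into a  //  ¬d.
                  branch 2.1.1.2.1 (add a):
                    ○ open, literals {a=true, b=true}.
                  branch 2.1.1.2.2 (add ¬d):
                    ○ open, literals {b=true, d=false}.
          branch 2.1.2 (add (d ↔ ¬(¬b ∨ e))):
            (¬d → b): β-rule — branch into ¬¬d  //  b.
              branch 2.1.2.1 (add ¬¬d):
                (d ↔ ¬(¬b ∨ e)): β-rule — branch into d, ¬(¬b ∨ e)  //  ¬d, ¬¬(¬b ∨ e).
                  branch 2.1.2.1.1 (add d, ¬(¬b ∨ e)):
                    ¬(¬b ∨ e): α-rule — add ¬¬b, ¬e.
                    ○ open, literals {b=true, d=true, e=false}.
                  branch 2.1.2.1.2 (add ¬d, ¬¬(¬b ∨ e)):
                    × closes — contains both d and ¬d.
              branch 2.1.2.2 (add b):
                (d ↔ ¬(¬b ∨ e)): β-rule — branch into d, ¬(¬b ∨ e)  //  ¬d, ¬¬(¬b ∨ e).
                  branch 2.1.2.2.1 (add d, ¬(¬b ∨ e)):
                    ¬(¬b ∨ e): α-rule — add ¬¬b, ¬e.
                    ○ open, literals {b=true, d=true, e=false}.
                  branch 2.1.2.2.2 (add ¬d, ¬¬(¬b ∨ e)):
                    ¬¬(¬b ∨ e): β-rule — branch into ¬b  //  e.
                      branch 2.1.2.2.2.1 (add ¬b):
                        × closes — contains both b and ¬b.
                      branch 2.1.2.2.2.2 (add e):
                        ○ open, literals {b=true, d=false, e=true}.
      branch 2.2 (add d):
        ((a ∨ ¬d) ∨ (d ↔ ¬(¬b ∨ e))): β-rule — branch into (a ∨ ¬d)  //  (d ↔ ¬(¬b ∨ e)).
          branch 2.2.1 (add (a ∨ ¬d)):
            (a ∨ ¬d): β-rule — branch into a  //  ¬d.
              branch 2.2.1.1 (add a):
                ○ open, literals {a=true, d=true}.
              branch 2.2.1.2 (add ¬d):
                × closes — contains both d and ¬d.
          branch 2.2.2 (add (d ↔ ¬(¬b ∨ e))):
            (d ↔ ¬(¬b ∨ e)): β-rule — branch into d, ¬(¬b ∨ e)  //  ¬d, ¬¬(¬b ∨ e).
              branch 2.2.2.1 (add d, ¬(¬b ∨ e)):
                ¬(¬b ∨ e): α-rule — add ¬¬b, ¬e.
                ○ open, literals {b=true, d=true, e=false}.
              branch 2.2.2.2 (add ¬d, ¬¬(¬b ∨ e)):
                × closes — contains both d and ¬d.
5 branches closed, 11 open.
Each open branch fixes some atoms; the unmentioned ones are free. Counting distinct full assignments: branch {a=true, d=true} (b, c, e) contributes 8 new; branch {a=true, b=true} (c, d, e) contributes 4 new; branch {a=true, d=true} (b, c, e) contributes 0 new; branch {a=true, d=true} (b, c, e) contributes 0 new; branch {a=true, b=true} (c, d, e) contributes 0 new; branch {b=true, d=false} (a, c, e) contributes 4 new; branch {b=true, d=true, e=false} (a, c) contributes 2 new; branch {b=true, d=true, e=false} (a, c) contributes 0 new; branch {b=true, d=false, e=true} (a, c) contributes 0 new; branch {a=true, d=true} (b, c, e) contributes 0 new; branch {b=true, d=true, e=false} (a, c) contributes 0 new. Total: 18.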